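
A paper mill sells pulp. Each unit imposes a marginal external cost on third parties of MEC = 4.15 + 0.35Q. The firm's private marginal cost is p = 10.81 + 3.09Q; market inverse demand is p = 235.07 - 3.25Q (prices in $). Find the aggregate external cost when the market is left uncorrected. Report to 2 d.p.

Market equilibrium (private): 10.81 + 3.09Q = 235.07 - 3.25Q → Q_m = 35.3722.
Total external cost = ∫₀^{Q_m} (4.15 + 0.35Q) dQ = 4.15×35.3722 + ½×0.35×35.3722² = 365.7533.

$365.75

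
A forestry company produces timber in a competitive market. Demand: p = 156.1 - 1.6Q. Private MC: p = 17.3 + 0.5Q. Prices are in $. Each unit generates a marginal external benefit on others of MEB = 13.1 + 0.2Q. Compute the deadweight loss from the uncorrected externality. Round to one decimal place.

DWL = $182.3

Market equilibrium (private): 17.3 + 0.5Q = 156.1 - 1.6Q → Q_m = 66.0952.
Social marginal cost = private MC − MEB = 4.2 + 0.3Q.
Set SMC = demand: 4.2 + 0.3Q = 156.1 - 1.6Q → Q* = 79.9474.
Height of the DWL triangle at Q_m is demand(Q_m) − SMC(Q_m) = MEB(Q_m) = 26.3190.
DWL = ½ × 13.8522 × 26.3190 = 182.2880.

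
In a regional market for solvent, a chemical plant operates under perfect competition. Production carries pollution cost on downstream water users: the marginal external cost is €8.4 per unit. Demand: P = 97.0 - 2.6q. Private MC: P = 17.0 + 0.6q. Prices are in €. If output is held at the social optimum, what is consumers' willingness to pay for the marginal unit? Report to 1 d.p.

Social marginal cost = private MC + MEC = 25.4 + 0.6q.
Set SMC = demand: 25.4 + 0.6q = 97.0 - 2.6q → q* = 22.3750.
Consumer price on the demand curve at q*: 97.0 − 2.6×22.3750 = 38.8250.

P = €38.8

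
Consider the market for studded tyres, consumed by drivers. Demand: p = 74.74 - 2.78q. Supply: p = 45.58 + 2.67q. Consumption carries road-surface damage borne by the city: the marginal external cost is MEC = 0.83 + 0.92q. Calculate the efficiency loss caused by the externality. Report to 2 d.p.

DWL = 2.60

Market equilibrium (private): 45.58 + 2.67q = 74.74 - 2.78q → q_m = 5.3505.
Social marginal benefit = demand − MEC = 73.91 - 3.70q.
Set SMB = MC: 73.91 - 3.70q = 45.58 + 2.67q → q* = 4.4474.
The welfare-loss triangle has base |q_m − q*| and height MEC(q_m) (the vertical gap between SMB and MC is zero at q* and MEC at q_m).
DWL = ½ × 0.9031 × 5.7524 = 2.5975.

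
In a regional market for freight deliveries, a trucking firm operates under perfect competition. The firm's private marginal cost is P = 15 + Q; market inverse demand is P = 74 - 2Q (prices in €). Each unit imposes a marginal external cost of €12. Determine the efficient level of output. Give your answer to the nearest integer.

Q* = 16

Social marginal cost = private MC + MEC = 27 + Q.
Set SMC = demand: 27 + Q = 74 - 2Q → Q* = 15.6667.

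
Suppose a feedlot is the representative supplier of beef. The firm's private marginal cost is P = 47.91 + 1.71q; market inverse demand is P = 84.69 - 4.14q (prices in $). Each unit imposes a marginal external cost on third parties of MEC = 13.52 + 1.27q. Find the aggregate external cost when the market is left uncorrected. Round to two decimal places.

Market equilibrium (private): 47.91 + 1.71q = 84.69 - 4.14q → q_m = 6.2872.
Total external cost = ∫₀^{q_m} (13.52 + 1.27q) dq = 13.52×6.2872 + ½×1.27×6.2872² = 110.1038.

$110.10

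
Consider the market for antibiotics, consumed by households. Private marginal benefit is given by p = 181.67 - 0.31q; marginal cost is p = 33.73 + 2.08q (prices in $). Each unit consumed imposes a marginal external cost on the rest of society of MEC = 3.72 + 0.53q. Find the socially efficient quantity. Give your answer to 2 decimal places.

Social marginal benefit = demand − MEC = 177.95 - 0.84q.
Set SMB = MC: 177.95 - 0.84q = 33.73 + 2.08q → q* = 49.3904.

q* = 49.39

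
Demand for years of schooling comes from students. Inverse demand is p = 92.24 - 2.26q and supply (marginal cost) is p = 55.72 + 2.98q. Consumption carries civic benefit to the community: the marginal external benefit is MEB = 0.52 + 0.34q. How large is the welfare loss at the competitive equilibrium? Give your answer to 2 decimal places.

Market equilibrium (private): 55.72 + 2.98q = 92.24 - 2.26q → q_m = 6.9695.
Social marginal benefit = demand + MEB = 92.76 - 1.92q.
Set SMB = MC: 92.76 - 1.92q = 55.72 + 2.98q → q* = 7.5592.
Height of the DWL triangle at q_m is SMB(q_m) − MC(q_m) = MEB(q_m) = 2.8896.
DWL = ½ × 0.5897 × 2.8896 = 0.8520.

DWL = 0.85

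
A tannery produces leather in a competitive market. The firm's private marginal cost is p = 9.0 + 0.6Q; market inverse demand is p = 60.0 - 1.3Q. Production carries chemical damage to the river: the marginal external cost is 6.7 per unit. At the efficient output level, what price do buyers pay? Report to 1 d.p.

Social marginal cost = private MC + MEC = 15.7 + 0.6Q.
Set SMC = demand: 15.7 + 0.6Q = 60.0 - 1.3Q → Q* = 23.3158.
Consumer price on the demand curve at Q*: 60.0 − 1.3×23.3158 = 29.6895.

P = 29.7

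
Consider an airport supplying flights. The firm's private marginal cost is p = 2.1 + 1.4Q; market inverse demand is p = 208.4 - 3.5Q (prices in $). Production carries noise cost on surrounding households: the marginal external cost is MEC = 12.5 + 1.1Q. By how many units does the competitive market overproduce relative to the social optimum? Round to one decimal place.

9.8 units

Market equilibrium (private): 2.1 + 1.4Q = 208.4 - 3.5Q → Q_m = 42.1020.
Social marginal cost = private MC + MEC = 14.6 + 2.5Q.
Set SMC = demand: 14.6 + 2.5Q = 208.4 - 3.5Q → Q* = 32.3000.
Gap = |42.1020 − 32.3000| = 9.8020.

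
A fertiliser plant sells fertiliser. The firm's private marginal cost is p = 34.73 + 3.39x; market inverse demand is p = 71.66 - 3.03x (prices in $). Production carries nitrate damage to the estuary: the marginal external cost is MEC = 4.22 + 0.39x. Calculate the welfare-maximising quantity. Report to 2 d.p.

Social marginal cost = private MC + MEC = 38.95 + 3.78x.
Set SMC = demand: 38.95 + 3.78x = 71.66 - 3.03x → x* = 4.8032.

x* = 4.80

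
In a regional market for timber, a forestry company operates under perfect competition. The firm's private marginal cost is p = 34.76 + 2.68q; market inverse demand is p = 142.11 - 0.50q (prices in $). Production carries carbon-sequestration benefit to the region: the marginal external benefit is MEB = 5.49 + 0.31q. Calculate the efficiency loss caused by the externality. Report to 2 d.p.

DWL = $44.35

Market equilibrium (private): 34.76 + 2.68q = 142.11 - 0.50q → q_m = 33.7579.
Social marginal cost = private MC − MEB = 29.27 + 2.37q.
Set SMC = demand: 29.27 + 2.37q = 142.11 - 0.50q → q* = 39.3171.
Height of the DWL triangle at q_m is demand(q_m) − SMC(q_m) = MEB(q_m) = 15.9549.
DWL = ½ × 5.5592 × 15.9549 = 44.3482.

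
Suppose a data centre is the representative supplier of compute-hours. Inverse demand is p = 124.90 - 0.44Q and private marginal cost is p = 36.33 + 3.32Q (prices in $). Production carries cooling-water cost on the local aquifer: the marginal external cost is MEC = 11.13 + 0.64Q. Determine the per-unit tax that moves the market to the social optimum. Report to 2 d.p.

tax = $22.39 per unit

Social marginal cost = private MC + MEC = 47.46 + 3.96Q.
Set SMC = demand: 47.46 + 3.96Q = 124.90 - 0.44Q → Q* = 17.6000.
The Pigouvian tax equals MEC at Q*: 11.13 + 0.64×17.6000 = 22.3940.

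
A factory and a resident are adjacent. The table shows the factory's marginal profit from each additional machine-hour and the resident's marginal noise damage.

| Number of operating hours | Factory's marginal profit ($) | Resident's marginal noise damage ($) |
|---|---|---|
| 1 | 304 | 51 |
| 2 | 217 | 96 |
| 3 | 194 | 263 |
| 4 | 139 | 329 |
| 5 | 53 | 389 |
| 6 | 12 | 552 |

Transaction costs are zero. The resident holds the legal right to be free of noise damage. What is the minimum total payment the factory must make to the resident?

$147

Efficient level: marginal profit ≥ marginal noise damage through level 2, so k* = 2.
With the resident holding the right, the factory must at least compensate total damage at k*: 51 + 96 = 147.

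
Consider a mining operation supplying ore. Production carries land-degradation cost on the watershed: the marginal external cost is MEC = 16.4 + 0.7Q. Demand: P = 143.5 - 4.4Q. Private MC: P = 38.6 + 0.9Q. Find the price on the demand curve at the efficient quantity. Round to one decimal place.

Social marginal cost = private MC + MEC = 55.0 + 1.6Q.
Set SMC = demand: 55.0 + 1.6Q = 143.5 - 4.4Q → Q* = 14.7500.
Consumer price on the demand curve at Q*: 143.5 − 4.4×14.7500 = 78.6000.

P = 78.6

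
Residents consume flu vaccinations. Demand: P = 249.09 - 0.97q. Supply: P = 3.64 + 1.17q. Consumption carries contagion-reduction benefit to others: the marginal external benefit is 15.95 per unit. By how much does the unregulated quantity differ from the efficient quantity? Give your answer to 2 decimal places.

7.45 units

Market equilibrium (private): 3.64 + 1.17q = 249.09 - 0.97q → q_m = 114.6963.
Social marginal benefit = demand + MEB = 265.04 - 0.97q.
Set SMB = MC: 265.04 - 0.97q = 3.64 + 1.17q → q* = 122.1495.
Gap = |114.6963 − 122.1495| = 7.4532.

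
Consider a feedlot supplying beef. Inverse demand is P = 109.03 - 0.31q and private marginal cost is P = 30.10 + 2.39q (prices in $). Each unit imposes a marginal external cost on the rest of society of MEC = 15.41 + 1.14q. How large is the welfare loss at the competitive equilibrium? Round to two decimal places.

DWL = $309.27

Market equilibrium (private): 30.10 + 2.39q = 109.03 - 0.31q → q_m = 29.2333.
Social marginal cost = private MC + MEC = 45.51 + 3.53q.
Set SMC = demand: 45.51 + 3.53q = 109.03 - 0.31q → q* = 16.5417.
Height of the DWL triangle at q_m is SMC(q_m) − demand(q_m) = MEC(q_m) = 48.7360.
DWL = ½ × 12.6916 × 48.7360 = 309.2689.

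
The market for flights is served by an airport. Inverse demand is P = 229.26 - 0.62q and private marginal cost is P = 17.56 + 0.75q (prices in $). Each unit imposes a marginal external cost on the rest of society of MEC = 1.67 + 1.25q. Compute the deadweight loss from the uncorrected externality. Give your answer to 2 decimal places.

DWL = $7243.80

Market equilibrium (private): 17.56 + 0.75q = 229.26 - 0.62q → q_m = 154.5255.
Social marginal cost = private MC + MEC = 19.23 + 2.00q.
Set SMC = demand: 19.23 + 2.00q = 229.26 - 0.62q → q* = 80.1641.
Height of the DWL triangle at q_m is SMC(q_m) − demand(q_m) = MEC(q_m) = 194.8269.
DWL = ½ × 74.3614 × 194.8269 = 7243.8005.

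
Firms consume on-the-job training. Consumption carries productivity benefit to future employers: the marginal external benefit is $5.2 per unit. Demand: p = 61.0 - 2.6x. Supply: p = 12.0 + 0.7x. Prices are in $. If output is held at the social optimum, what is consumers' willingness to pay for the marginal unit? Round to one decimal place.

P = $18.3

Social marginal benefit = demand + MEB = 66.2 - 2.6x.
Set SMB = MC: 66.2 - 2.6x = 12.0 + 0.7x → x* = 16.4242.
Consumer price on the demand curve at x*: 61.0 − 2.6×16.4242 = 18.2971.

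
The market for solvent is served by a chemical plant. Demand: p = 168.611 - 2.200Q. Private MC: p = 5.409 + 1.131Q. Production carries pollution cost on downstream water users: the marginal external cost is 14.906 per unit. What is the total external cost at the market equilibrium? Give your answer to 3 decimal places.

730.318

Market equilibrium (private): 5.409 + 1.131Q = 168.611 - 2.200Q → Q_m = 48.9949.
Total external cost = MEC × Q_m = 14.906 × 48.9949 = 730.3180.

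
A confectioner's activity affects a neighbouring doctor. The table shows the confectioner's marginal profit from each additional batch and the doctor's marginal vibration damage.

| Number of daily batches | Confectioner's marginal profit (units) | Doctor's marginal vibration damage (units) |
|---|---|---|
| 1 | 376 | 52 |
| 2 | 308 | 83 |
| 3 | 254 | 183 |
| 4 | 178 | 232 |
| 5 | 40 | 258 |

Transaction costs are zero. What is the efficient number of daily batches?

Bargaining reaches the level where marginal profit last exceeds marginal vibration damage.
That holds through level 3 (254 ≥ 183) but not at 4 (178 < 232).

3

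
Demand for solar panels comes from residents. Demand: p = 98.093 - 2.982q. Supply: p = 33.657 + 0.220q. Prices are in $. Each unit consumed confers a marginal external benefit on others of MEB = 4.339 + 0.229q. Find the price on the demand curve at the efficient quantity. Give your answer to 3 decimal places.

P = $29.110

Social marginal benefit = demand + MEB = 102.432 - 2.753q.
Set SMB = MC: 102.432 - 2.753q = 33.657 + 0.220q → q* = 23.1332.
Consumer price on the demand curve at q*: 98.093 − 2.982×23.1332 = 29.1098.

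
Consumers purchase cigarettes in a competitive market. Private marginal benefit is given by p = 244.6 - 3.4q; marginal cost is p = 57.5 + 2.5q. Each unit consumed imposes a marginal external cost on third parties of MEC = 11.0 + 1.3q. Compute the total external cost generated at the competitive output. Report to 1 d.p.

Market equilibrium (private): 57.5 + 2.5q = 244.6 - 3.4q → q_m = 31.7119.
Total external cost = ∫₀^{q_m} (11.0 + 1.3q) dq = 11.0×31.7119 + ½×1.3×31.7119² = 1002.4999.

1002.5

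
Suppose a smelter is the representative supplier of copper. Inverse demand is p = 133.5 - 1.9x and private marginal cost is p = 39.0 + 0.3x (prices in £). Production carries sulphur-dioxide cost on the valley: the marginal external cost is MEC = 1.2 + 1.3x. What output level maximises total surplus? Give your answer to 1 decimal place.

Social marginal cost = private MC + MEC = 40.2 + 1.6x.
Set SMC = demand: 40.2 + 1.6x = 133.5 - 1.9x → x* = 26.6571.

x* = 26.7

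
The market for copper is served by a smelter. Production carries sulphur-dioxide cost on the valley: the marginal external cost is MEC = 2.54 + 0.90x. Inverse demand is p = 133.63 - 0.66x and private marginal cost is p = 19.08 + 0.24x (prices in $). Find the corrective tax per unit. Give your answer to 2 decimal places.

tax = $58.55 per unit

Social marginal cost = private MC + MEC = 21.62 + 1.14x.
Set SMC = demand: 21.62 + 1.14x = 133.63 - 0.66x → x* = 62.2278.
The Pigouvian tax equals MEC at x*: 2.54 + 0.90×62.2278 = 58.5450.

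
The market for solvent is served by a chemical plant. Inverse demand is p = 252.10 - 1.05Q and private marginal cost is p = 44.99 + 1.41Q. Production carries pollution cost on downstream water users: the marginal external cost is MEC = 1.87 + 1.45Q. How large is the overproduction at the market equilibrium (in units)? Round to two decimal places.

31.70 units

Market equilibrium (private): 44.99 + 1.41Q = 252.10 - 1.05Q → Q_m = 84.1911.
Social marginal cost = private MC + MEC = 46.86 + 2.86Q.
Set SMC = demand: 46.86 + 2.86Q = 252.10 - 1.05Q → Q* = 52.4910.
Gap = |84.1911 − 52.4910| = 31.7001.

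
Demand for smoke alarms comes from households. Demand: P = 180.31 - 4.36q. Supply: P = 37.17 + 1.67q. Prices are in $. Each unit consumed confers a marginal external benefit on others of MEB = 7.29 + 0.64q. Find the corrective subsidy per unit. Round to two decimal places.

Social marginal benefit = demand + MEB = 187.60 - 3.72q.
Set SMB = MC: 187.60 - 3.72q = 37.17 + 1.67q → q* = 27.9091.
The Pigouvian subsidy equals MEB at q*: 7.29 + 0.64×27.9091 = 25.1518.

subsidy = $25.15 per unit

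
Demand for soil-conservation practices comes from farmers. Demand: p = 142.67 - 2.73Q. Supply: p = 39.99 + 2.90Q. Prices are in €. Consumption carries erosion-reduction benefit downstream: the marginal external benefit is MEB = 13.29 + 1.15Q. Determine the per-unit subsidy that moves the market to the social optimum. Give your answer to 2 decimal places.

subsidy = €43.06 per unit

Social marginal benefit = demand + MEB = 155.96 - 1.58Q.
Set SMB = MC: 155.96 - 1.58Q = 39.99 + 2.90Q → Q* = 25.8862.
The Pigouvian subsidy equals MEB at Q*: 13.29 + 1.15×25.8862 = 43.0591.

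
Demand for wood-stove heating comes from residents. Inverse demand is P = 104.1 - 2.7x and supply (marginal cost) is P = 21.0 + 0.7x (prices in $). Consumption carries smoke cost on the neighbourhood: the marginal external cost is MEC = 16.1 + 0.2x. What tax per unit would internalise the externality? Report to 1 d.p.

tax = $19.8 per unit

Social marginal benefit = demand − MEC = 88.0 - 2.9x.
Set SMB = MC: 88.0 - 2.9x = 21.0 + 0.7x → x* = 18.6111.
The Pigouvian tax equals MEC at x*: 16.1 + 0.2×18.6111 = 19.8222.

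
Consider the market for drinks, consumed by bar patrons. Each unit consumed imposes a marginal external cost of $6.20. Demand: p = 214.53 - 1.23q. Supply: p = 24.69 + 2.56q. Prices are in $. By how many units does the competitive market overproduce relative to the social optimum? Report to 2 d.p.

1.64 units

Market equilibrium (private): 24.69 + 2.56q = 214.53 - 1.23q → q_m = 50.0897.
Social marginal benefit = demand − MEC = 208.33 - 1.23q.
Set SMB = MC: 208.33 - 1.23q = 24.69 + 2.56q → q* = 48.4538.
Gap = |50.0897 − 48.4538| = 1.6359.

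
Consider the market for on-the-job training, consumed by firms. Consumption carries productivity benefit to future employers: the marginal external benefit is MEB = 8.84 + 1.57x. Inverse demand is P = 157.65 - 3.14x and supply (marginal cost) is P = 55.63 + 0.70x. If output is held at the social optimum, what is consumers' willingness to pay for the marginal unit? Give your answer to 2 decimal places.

P = 4.30

Social marginal benefit = demand + MEB = 166.49 - 1.57x.
Set SMB = MC: 166.49 - 1.57x = 55.63 + 0.70x → x* = 48.8370.
Consumer price on the demand curve at x*: 157.65 − 3.14×48.8370 = 4.3018.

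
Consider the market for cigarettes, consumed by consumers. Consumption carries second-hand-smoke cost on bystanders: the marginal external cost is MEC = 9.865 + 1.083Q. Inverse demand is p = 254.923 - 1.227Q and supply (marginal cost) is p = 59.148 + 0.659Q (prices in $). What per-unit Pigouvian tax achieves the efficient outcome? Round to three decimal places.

tax = $77.679 per unit

Social marginal benefit = demand − MEC = 245.058 - 2.310Q.
Set SMB = MC: 245.058 - 2.310Q = 59.148 + 0.659Q → Q* = 62.6170.
The Pigouvian tax equals MEC at Q*: 9.865 + 1.083×62.6170 = 77.6792.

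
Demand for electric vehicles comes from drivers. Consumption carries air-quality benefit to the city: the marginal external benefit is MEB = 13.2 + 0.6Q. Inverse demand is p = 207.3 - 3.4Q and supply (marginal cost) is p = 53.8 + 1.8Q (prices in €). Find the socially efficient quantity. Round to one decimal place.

Q* = 36.2

Social marginal benefit = demand + MEB = 220.5 - 2.8Q.
Set SMB = MC: 220.5 - 2.8Q = 53.8 + 1.8Q → Q* = 36.2391.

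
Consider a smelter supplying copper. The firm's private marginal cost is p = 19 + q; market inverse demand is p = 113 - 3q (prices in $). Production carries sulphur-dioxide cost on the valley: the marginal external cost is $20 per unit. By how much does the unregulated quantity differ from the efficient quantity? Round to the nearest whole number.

Market equilibrium (private): 19 + q = 113 - 3q → q_m = 23.5000.
Social marginal cost = private MC + MEC = 39 + q.
Set SMC = demand: 39 + q = 113 - 3q → q* = 18.5000.
Gap = |23.5000 − 18.5000| = 5.0000.

5 units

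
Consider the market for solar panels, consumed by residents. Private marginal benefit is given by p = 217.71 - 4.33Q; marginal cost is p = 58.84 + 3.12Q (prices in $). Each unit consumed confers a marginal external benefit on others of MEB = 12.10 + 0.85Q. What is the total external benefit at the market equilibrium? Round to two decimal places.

Market equilibrium (private): 58.84 + 3.12Q = 217.71 - 4.33Q → Q_m = 21.3248.
Total external benefit = ∫₀^{Q_m} (12.10 + 0.85Q) dQ = 12.10×21.3248 + ½×0.85×21.3248² = 451.2976.

$451.30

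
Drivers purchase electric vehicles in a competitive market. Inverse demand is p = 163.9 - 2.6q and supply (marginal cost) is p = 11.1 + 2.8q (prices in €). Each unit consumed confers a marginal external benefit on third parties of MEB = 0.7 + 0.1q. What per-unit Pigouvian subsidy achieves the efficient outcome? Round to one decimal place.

Social marginal benefit = demand + MEB = 164.6 - 2.5q.
Set SMB = MC: 164.6 - 2.5q = 11.1 + 2.8q → q* = 28.9623.
The Pigouvian subsidy equals MEB at q*: 0.7 + 0.1×28.9623 = 3.5962.

subsidy = €3.6 per unit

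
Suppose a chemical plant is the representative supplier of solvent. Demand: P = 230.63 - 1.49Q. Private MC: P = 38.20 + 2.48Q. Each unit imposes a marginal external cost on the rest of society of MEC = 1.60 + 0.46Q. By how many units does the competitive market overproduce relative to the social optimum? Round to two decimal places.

Market equilibrium (private): 38.20 + 2.48Q = 230.63 - 1.49Q → Q_m = 48.4710.
Social marginal cost = private MC + MEC = 39.80 + 2.94Q.
Set SMC = demand: 39.80 + 2.94Q = 230.63 - 1.49Q → Q* = 43.0767.
Gap = |48.4710 − 43.0767| = 5.3943.

5.39 units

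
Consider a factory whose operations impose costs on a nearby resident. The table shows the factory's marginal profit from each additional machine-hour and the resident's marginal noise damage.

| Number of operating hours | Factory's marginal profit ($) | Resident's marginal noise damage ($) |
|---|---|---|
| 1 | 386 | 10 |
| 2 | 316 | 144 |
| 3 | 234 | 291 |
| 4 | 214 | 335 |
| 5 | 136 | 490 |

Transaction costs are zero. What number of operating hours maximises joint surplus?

Bargaining reaches the level where marginal profit last exceeds marginal noise damage.
That holds through level 2 (316 ≥ 144) but not at 3 (234 < 291).

2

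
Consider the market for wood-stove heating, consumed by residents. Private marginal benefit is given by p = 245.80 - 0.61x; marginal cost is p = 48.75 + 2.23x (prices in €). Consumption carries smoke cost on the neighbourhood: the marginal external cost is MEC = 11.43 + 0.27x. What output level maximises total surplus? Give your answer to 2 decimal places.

Social marginal benefit = demand − MEC = 234.37 - 0.88x.
Set SMB = MC: 234.37 - 0.88x = 48.75 + 2.23x → x* = 59.6849.

x* = 59.68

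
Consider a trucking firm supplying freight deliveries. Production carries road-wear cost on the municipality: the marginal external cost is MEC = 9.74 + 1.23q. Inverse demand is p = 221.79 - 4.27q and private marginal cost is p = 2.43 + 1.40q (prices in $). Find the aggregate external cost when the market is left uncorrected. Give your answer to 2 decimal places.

Market equilibrium (private): 2.43 + 1.40q = 221.79 - 4.27q → q_m = 38.6878.
Total external cost = ∫₀^{q_m} (9.74 + 1.23q) dq = 9.74×38.6878 + ½×1.23×38.6878² = 1297.3179.

$1297.32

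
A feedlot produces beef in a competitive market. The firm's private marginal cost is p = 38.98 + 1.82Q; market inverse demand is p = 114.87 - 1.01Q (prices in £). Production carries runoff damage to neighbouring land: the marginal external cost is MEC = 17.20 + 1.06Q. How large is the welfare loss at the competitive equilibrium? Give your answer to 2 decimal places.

Market equilibrium (private): 38.98 + 1.82Q = 114.87 - 1.01Q → Q_m = 26.8163.
Social marginal cost = private MC + MEC = 56.18 + 2.88Q.
Set SMC = demand: 56.18 + 2.88Q = 114.87 - 1.01Q → Q* = 15.0874.
Between Q* and Q_m the wedge SMC − demand runs linearly from 0 to MEC(Q_m), so the loss is a triangle.
DWL = ½ × 11.7289 × 45.6252 = 267.5667.

DWL = £267.57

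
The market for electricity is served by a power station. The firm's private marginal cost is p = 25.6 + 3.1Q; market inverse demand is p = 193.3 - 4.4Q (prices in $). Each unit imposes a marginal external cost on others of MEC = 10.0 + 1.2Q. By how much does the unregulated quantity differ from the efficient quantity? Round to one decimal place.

4.2 units

Market equilibrium (private): 25.6 + 3.1Q = 193.3 - 4.4Q → Q_m = 22.3600.
Social marginal cost = private MC + MEC = 35.6 + 4.3Q.
Set SMC = demand: 35.6 + 4.3Q = 193.3 - 4.4Q → Q* = 18.1264.
Gap = |22.3600 − 18.1264| = 4.2336.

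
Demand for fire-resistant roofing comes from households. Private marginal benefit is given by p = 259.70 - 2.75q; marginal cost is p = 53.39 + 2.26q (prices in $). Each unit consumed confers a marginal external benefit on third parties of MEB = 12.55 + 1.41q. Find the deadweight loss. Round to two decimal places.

Market equilibrium (private): 53.39 + 2.26q = 259.70 - 2.75q → q_m = 41.1796.
Social marginal benefit = demand + MEB = 272.25 - 1.34q.
Set SMB = MC: 272.25 - 1.34q = 53.39 + 2.26q → q* = 60.7944.
The welfare-loss triangle has base |q_m − q*| and height MEB(q_m) (the vertical gap between SMB and MC is zero at q* and MEB at q_m).
DWL = ½ × 19.6148 × 70.6133 = 692.5329.

DWL = $692.53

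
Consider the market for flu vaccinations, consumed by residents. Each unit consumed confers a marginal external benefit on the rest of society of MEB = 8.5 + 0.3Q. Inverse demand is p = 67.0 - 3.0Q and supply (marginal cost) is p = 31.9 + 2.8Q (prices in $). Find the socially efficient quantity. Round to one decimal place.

Social marginal benefit = demand + MEB = 75.5 - 2.7Q.
Set SMB = MC: 75.5 - 2.7Q = 31.9 + 2.8Q → Q* = 7.9273.

Q* = 7.9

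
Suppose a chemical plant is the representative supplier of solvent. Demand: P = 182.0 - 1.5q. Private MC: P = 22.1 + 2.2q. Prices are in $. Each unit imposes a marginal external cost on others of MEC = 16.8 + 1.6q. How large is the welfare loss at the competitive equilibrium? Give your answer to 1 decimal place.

Market equilibrium (private): 22.1 + 2.2q = 182.0 - 1.5q → q_m = 43.2162.
Social marginal cost = private MC + MEC = 38.9 + 3.8q.
Set SMC = demand: 38.9 + 3.8q = 182.0 - 1.5q → q* = 27.0000.
Between q* and q_m the wedge SMC − demand runs linearly from 0 to MEC(q_m), so the loss is a triangle.
DWL = ½ × 16.2162 × 85.9459 = 696.8580.

DWL = $696.9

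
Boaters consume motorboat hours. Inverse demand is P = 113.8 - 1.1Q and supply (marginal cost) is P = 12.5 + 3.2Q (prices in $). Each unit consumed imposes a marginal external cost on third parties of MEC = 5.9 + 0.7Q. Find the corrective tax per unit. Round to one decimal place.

Social marginal benefit = demand − MEC = 107.9 - 1.8Q.
Set SMB = MC: 107.9 - 1.8Q = 12.5 + 3.2Q → Q* = 19.0800.
The Pigouvian tax equals MEC at Q*: 5.9 + 0.7×19.0800 = 19.2560.

tax = $19.3 per unit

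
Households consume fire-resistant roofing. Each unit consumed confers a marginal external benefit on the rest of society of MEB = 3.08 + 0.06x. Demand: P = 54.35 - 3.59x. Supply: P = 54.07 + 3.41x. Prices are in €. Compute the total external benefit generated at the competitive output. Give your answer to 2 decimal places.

Market equilibrium (private): 54.07 + 3.41x = 54.35 - 3.59x → x_m = 0.0400.
Total external benefit = ∫₀^{x_m} (3.08 + 0.06x) dx = 3.08×0.0400 + ½×0.06×0.0400² = 0.1232.

€0.12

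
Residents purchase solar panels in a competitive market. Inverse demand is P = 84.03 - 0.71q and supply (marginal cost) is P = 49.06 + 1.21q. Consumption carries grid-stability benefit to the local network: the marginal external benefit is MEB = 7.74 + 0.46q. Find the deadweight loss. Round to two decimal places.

DWL = 88.97

Market equilibrium (private): 49.06 + 1.21q = 84.03 - 0.71q → q_m = 18.2135.
Social marginal benefit = demand + MEB = 91.77 - 0.25q.
Set SMB = MC: 91.77 - 0.25q = 49.06 + 1.21q → q* = 29.2534.
The loss is the area between SMB and MC from q* to q_m; with linear curves that's a triangle of height MEB(q_m).
DWL = ½ × 11.0399 × 16.1182 = 88.9717.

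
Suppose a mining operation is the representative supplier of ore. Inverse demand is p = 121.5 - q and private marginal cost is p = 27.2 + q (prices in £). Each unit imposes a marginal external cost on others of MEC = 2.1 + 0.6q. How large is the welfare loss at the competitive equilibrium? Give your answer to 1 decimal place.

DWL = £177.6

Market equilibrium (private): 27.2 + q = 121.5 - q → q_m = 47.1500.
Social marginal cost = private MC + MEC = 29.3 + 1.6q.
Set SMC = demand: 29.3 + 1.6q = 121.5 - q → q* = 35.4615.
The loss is the area between SMC and demand from q* to q_m; with linear curves that's a triangle of height MEC(q_m).
DWL = ½ × 11.6885 × 30.3900 = 177.6068.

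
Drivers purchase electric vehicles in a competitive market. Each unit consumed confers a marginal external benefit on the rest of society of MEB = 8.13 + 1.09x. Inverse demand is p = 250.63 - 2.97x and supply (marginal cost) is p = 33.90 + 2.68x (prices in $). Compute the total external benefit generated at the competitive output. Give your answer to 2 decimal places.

$1113.79

Market equilibrium (private): 33.90 + 2.68x = 250.63 - 2.97x → x_m = 38.3593.
Total external benefit = ∫₀^{x_m} (8.13 + 1.09x) dx = 8.13×38.3593 + ½×1.09×38.3593² = 1113.7937.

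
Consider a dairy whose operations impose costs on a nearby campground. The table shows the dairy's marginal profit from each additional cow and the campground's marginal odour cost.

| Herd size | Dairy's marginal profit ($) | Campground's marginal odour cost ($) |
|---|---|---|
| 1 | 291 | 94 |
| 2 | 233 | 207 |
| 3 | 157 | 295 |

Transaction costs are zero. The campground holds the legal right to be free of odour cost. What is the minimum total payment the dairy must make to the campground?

$301

Efficient level: marginal profit ≥ marginal odour cost through level 2, so k* = 2.
With the campground holding the right, the dairy must at least compensate total damage at k*: 94 + 207 = 301.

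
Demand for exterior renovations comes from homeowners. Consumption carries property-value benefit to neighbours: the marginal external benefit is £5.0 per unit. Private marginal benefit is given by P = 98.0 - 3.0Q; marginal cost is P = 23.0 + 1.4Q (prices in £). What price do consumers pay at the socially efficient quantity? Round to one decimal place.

P = £43.5

Social marginal benefit = demand + MEB = 103.0 - 3.0Q.
Set SMB = MC: 103.0 - 3.0Q = 23.0 + 1.4Q → Q* = 18.1818.
Consumer price on the demand curve at Q*: 98.0 − 3.0×18.1818 = 43.4546.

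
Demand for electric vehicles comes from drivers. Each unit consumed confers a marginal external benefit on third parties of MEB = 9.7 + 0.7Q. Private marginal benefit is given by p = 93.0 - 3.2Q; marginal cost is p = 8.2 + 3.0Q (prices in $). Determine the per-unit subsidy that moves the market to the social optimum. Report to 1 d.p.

Social marginal benefit = demand + MEB = 102.7 - 2.5Q.
Set SMB = MC: 102.7 - 2.5Q = 8.2 + 3.0Q → Q* = 17.1818.
The Pigouvian subsidy equals MEB at Q*: 9.7 + 0.7×17.1818 = 21.7273.

subsidy = $21.7 per unit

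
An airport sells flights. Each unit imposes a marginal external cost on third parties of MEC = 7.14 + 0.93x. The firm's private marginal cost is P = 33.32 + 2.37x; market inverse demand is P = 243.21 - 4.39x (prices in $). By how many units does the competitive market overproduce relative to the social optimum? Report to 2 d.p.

4.68 units

Market equilibrium (private): 33.32 + 2.37x = 243.21 - 4.39x → x_m = 31.0488.
Social marginal cost = private MC + MEC = 40.46 + 3.30x.
Set SMC = demand: 40.46 + 3.30x = 243.21 - 4.39x → x* = 26.3654.
Gap = |31.0488 − 26.3654| = 4.6834.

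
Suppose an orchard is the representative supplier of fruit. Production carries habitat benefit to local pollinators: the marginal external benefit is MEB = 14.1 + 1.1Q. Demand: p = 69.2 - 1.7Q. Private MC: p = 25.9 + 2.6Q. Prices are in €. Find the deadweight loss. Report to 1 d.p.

Market equilibrium (private): 25.9 + 2.6Q = 69.2 - 1.7Q → Q_m = 10.0698.
Social marginal cost = private MC − MEB = 11.8 + 1.5Q.
Set SMC = demand: 11.8 + 1.5Q = 69.2 - 1.7Q → Q* = 17.9375.
The welfare-loss triangle has base |Q_m − Q*| and height MEB(Q_m) (the vertical gap between SMC and demand is zero at Q* and MEB at Q_m).
DWL = ½ × 7.8677 × 25.1767 = 99.0414.

DWL = €99.0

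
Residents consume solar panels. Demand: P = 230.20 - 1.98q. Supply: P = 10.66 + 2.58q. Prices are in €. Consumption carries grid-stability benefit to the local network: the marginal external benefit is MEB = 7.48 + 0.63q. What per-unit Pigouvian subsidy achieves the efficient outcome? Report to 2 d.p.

subsidy = €43.87 per unit

Social marginal benefit = demand + MEB = 237.68 - 1.35q.
Set SMB = MC: 237.68 - 1.35q = 10.66 + 2.58q → q* = 57.7659.
The Pigouvian subsidy equals MEB at q*: 7.48 + 0.63×57.7659 = 43.8725.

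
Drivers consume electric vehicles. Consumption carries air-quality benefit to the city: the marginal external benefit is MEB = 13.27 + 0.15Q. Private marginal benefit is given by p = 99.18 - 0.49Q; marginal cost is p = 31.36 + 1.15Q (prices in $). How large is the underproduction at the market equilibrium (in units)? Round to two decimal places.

Market equilibrium (private): 31.36 + 1.15Q = 99.18 - 0.49Q → Q_m = 41.3537.
Social marginal benefit = demand + MEB = 112.45 - 0.34Q.
Set SMB = MC: 112.45 - 0.34Q = 31.36 + 1.15Q → Q* = 54.4228.
Gap = |41.3537 − 54.4228| = 13.0691.

13.07 units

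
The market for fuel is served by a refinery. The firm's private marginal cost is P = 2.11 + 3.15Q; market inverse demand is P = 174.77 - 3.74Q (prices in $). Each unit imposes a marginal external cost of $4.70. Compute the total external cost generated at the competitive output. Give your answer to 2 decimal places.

$117.78

Market equilibrium (private): 2.11 + 3.15Q = 174.77 - 3.74Q → Q_m = 25.0595.
Total external cost = MEC × Q_m = 4.70 × 25.0595 = 117.7797.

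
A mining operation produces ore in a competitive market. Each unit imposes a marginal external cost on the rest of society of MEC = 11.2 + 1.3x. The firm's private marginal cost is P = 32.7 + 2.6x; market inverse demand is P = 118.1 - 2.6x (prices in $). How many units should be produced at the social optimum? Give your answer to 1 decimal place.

Social marginal cost = private MC + MEC = 43.9 + 3.9x.
Set SMC = demand: 43.9 + 3.9x = 118.1 - 2.6x → x* = 11.4154.

x* = 11.4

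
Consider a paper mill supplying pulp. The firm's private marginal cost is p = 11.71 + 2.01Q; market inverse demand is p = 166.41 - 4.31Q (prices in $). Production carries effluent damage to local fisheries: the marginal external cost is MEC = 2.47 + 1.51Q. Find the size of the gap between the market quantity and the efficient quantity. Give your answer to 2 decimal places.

Market equilibrium (private): 11.71 + 2.01Q = 166.41 - 4.31Q → Q_m = 24.4778.
Social marginal cost = private MC + MEC = 14.18 + 3.52Q.
Set SMC = demand: 14.18 + 3.52Q = 166.41 - 4.31Q → Q* = 19.4419.
Gap = |24.4778 − 19.4419| = 5.0359.

5.04 units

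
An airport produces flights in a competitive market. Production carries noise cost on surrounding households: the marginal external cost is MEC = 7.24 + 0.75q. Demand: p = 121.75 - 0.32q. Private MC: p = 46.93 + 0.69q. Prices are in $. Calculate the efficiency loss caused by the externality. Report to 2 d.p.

Market equilibrium (private): 46.93 + 0.69q = 121.75 - 0.32q → q_m = 74.0792.
Social marginal cost = private MC + MEC = 54.17 + 1.44q.
Set SMC = demand: 54.17 + 1.44q = 121.75 - 0.32q → q* = 38.3977.
The loss is the area between SMC and demand from q* to q_m; with linear curves that's a triangle of height MEC(q_m).
DWL = ½ × 35.6815 × 62.7994 = 1120.3884.

DWL = $1120.39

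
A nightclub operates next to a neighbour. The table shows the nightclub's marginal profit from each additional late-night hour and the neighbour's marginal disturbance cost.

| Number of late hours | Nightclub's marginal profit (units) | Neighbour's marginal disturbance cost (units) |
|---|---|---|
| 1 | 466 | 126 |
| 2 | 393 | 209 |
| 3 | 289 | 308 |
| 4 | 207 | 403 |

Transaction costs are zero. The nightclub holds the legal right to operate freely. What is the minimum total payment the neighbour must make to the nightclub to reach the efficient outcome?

Left alone the nightclub would choose level 4 (marginal profit stays positive).
Efficient level: k* = 2 (marginal profit ≥ marginal disturbance cost through 2).
The neighbour must at least cover the nightclub's forgone profit from cutting 4→2: 289 + 207 = 496.

496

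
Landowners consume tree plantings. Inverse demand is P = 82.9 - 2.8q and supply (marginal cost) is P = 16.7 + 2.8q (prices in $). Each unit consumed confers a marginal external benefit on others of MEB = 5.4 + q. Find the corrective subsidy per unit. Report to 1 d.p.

Social marginal benefit = demand + MEB = 88.3 - 1.8q.
Set SMB = MC: 88.3 - 1.8q = 16.7 + 2.8q → q* = 15.5652.
The Pigouvian subsidy equals MEB at q*: 5.4 + 1.0×15.5652 = 20.9652.

subsidy = $21.0 per unit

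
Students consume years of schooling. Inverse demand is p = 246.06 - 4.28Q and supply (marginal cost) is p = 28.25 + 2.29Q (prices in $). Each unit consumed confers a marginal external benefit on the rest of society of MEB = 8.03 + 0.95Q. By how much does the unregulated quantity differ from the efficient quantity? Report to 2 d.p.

Market equilibrium (private): 28.25 + 2.29Q = 246.06 - 4.28Q → Q_m = 33.1522.
Social marginal benefit = demand + MEB = 254.09 - 3.33Q.
Set SMB = MC: 254.09 - 3.33Q = 28.25 + 2.29Q → Q* = 40.1851.
Gap = |33.1522 − 40.1851| = 7.0329.

7.03 units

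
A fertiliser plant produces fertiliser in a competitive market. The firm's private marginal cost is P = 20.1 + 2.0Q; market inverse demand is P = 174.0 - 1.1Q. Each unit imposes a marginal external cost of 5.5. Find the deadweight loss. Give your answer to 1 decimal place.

DWL = 4.9

Market equilibrium (private): 20.1 + 2.0Q = 174.0 - 1.1Q → Q_m = 49.6452.
Social marginal cost = private MC + MEC = 25.6 + 2.0Q.
Set SMC = demand: 25.6 + 2.0Q = 174.0 - 1.1Q → Q* = 47.8710.
Between Q* and Q_m the wedge SMC − demand runs linearly from 0 to MEC(Q_m), so the loss is a triangle.
DWL = ½ × 1.7742 × 5.5000 = 4.8791.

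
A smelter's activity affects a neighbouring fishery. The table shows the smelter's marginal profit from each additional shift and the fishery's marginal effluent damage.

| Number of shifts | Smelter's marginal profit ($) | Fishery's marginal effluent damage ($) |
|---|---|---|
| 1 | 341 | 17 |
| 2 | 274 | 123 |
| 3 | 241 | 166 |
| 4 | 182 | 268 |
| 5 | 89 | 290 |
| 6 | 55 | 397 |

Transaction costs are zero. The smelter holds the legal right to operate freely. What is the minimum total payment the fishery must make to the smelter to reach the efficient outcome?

$326

Left alone the smelter would choose level 6 (marginal profit stays positive).
Efficient level: k* = 3 (marginal profit ≥ marginal effluent damage through 3).
The fishery must at least cover the smelter's forgone profit from cutting 6→3: 182 + 89 + 55 = 326.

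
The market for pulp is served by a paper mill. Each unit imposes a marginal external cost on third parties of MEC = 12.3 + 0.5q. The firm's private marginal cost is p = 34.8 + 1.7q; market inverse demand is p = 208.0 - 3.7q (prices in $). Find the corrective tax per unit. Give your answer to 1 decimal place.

tax = $25.9 per unit

Social marginal cost = private MC + MEC = 47.1 + 2.2q.
Set SMC = demand: 47.1 + 2.2q = 208.0 - 3.7q → q* = 27.2712.
The Pigouvian tax equals MEC at q*: 12.3 + 0.5×27.2712 = 25.9356.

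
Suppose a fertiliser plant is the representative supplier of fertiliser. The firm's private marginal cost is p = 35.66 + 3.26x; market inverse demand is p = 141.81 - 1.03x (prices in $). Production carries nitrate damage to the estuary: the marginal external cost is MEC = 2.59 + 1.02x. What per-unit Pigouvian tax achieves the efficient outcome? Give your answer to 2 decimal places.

Social marginal cost = private MC + MEC = 38.25 + 4.28x.
Set SMC = demand: 38.25 + 4.28x = 141.81 - 1.03x → x* = 19.5028.
The Pigouvian tax equals MEC at x*: 2.59 + 1.02×19.5028 = 22.4829.

tax = $22.48 per unit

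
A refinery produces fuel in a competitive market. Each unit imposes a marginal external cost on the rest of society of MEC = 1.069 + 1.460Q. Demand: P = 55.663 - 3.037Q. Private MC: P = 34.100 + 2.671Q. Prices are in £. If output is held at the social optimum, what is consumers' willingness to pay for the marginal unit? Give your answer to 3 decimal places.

P = £46.980

Social marginal cost = private MC + MEC = 35.169 + 4.131Q.
Set SMC = demand: 35.169 + 4.131Q = 55.663 - 3.037Q → Q* = 2.8591.
Consumer price on the demand curve at Q*: 55.663 − 3.037×2.8591 = 46.9799.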